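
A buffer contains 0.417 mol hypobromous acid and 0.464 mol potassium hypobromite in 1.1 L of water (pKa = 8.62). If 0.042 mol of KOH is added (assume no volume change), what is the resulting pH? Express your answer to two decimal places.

pH = 8.75

OH- converts HOBr to OBr-: HOBr → 0.375 mol, OBr- → 0.506 mol.
Henderson–Hasselbalch with mole ratio 0.506/0.375: pH = 8.62 + (+0.130)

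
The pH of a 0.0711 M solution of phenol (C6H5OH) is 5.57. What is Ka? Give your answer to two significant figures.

Ka = 1.0 × 10^-10

[H+] = 10^(-5.57) = 2.69 × 10^-6 M
At equilibrium [HA] = 0.0711 − 2.69 × 10^-6 = 7.11 × 10^-2 M
Ka = [H+][A-]/[HA] = (2.69 × 10^-6)² / 7.11 × 10^-2 = 1.0 × 10^-10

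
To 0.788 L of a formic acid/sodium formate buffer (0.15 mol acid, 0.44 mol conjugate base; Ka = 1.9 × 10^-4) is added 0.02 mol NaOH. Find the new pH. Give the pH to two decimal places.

pH = 4.27

OH- converts HCOOH to HCOO-: HCOOH → 0.13 mol, HCOO- → 0.46 mol.
pKa = −log(1.9 × 10^-4) = 3.721
Henderson–Hasselbalch with mole ratio 0.46/0.13: pH = 3.721 + (+0.549)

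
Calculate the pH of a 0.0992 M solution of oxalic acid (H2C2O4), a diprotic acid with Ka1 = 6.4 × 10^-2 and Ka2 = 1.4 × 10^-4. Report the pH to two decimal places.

pH = 1.27

Since Ka1 ≫ Ka2, the first ionization dominates [H+].
Ka1 = x²/(0.0992 − x) = 6.4 × 10^-2
Solving the quadratic: x = (−Ka1 + √(Ka1² + 4·Ka1·C₀))/2 = 5.39 × 10^-2 M
pH = −log(5.39 × 10^-2) = 1.27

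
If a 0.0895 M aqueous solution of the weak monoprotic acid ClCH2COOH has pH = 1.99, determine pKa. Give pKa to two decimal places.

pKa = 2.88

[H+] = 10^(-1.99) = 1.02 × 10^-2 M
At equilibrium [HA] = 0.0895 − 1.02 × 10^-2 = 7.93 × 10^-2 M
Ka = [H+][A-]/[HA] = (1.02 × 10^-2)² / 7.93 × 10^-2 = 1.31 × 10^-3
pKa = -log(1.31 × 10^-3) = 2.88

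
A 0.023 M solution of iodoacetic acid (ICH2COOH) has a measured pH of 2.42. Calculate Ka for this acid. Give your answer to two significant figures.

Ka = 7.5 × 10^-4

[H+] = 10^(-2.42) = 3.80 × 10^-3 M
At equilibrium [HA] = 0.023 − 3.80 × 10^-3 = 1.92 × 10^-2 M
Ka = [H+][A-]/[HA] = (3.80 × 10^-3)² / 1.92 × 10^-2 = 7.5 × 10^-4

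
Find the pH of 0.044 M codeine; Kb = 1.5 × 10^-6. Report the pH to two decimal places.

pH = 10.41

C18H21NO3 + H2O ⇌ C18H22NO3+ + OH-
Let x = [OH-] at equilibrium. Kb = x²/(0.044 − x).
Neglecting x in the denominator: x = √(1.5 × 10^-6 × 0.044) = 2.57 × 10^-4 M
pOH = 3.59, so pH = 14.00 − pOH = 10.41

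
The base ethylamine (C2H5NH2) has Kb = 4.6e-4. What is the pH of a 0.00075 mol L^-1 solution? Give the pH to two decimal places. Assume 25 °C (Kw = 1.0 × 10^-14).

pH = 10.60

C2H5NH2 + H2O ⇌ C2H5NH3+ + OH-
From the ICE table, Kb = x²/(0.00075 − x) = 4.6 × 10^-4.
x is not negligible relative to C₀; solve x² + 0.00046·x − 3.45e-07 = 0.
x = (−Kb + √(Kb² + 4·Kb·C₀))/2 = 4.01 × 10^-4 M
pOH = 3.40, so pH = 14.00 − pOH = 10.60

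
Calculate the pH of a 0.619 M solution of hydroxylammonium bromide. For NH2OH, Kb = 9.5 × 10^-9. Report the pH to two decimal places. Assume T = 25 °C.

pH = 3.09

NH3OH+ is the conjugate acid of the weak base NH2OH.
Ka = Kw/Kb = 1.0×10^-14 / 9.5 × 10^-9 = 1.05 × 10^-6
From the ICE table, Ka = [H+]²/(0.619 − [H+]) = 1.05 × 10^-6.
Assume [H+] ≪ 0.619: [H+] ≈ √(1.05 × 10^-6 × 0.619) = 8.06 × 10^-4 M
([H+]/C₀ = 0.13% < 5%, so the approximation holds.)
pH = −log(8.06 × 10^-4) = 3.09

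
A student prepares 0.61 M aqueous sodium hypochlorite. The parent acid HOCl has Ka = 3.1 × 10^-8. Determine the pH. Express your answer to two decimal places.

pH = 10.65

OCl- is the conjugate base of the weak acid HOCl.
Kb = Kw/Ka = 1.0×10^-14 / 3.1 × 10^-8 = 3.23 × 10^-7
From the ICE table, Kb = [OH-]²/(0.61 − [OH-]) = 3.23 × 10^-7.
Neglecting [OH-] in the denominator: [OH-] = √(3.23 × 10^-7 × 0.61) = 4.44 × 10^-4 M
Check: 0.073% ionized — well under 5%, approximation valid.
pOH = 3.35, so pH = 14.00 − pOH = 10.65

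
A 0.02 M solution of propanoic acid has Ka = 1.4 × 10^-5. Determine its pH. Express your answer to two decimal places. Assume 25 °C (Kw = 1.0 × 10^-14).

CH3CH2COOH ⇌ CH3CH2COO- + H+
From the ICE table, Ka = [H+]²/(0.02 − [H+]) = 1.4 × 10^-5.
Assume [H+] ≪ 0.02: [H+] ≈ √(1.4 × 10^-5 × 0.02) = 5.29 × 10^-4 M
pH = −log(5.29 × 10^-4) = 3.28

pH = 3.28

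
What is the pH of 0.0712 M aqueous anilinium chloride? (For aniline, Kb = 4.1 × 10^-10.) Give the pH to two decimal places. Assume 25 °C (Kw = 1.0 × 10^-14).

pH = 2.88

C6H5NH3+ is the conjugate acid of the weak base C6H5NH2.
Ka = Kw/Kb = 1.0×10^-14 / 4.1 × 10^-10 = 2.44 × 10^-5
Ka = [H+]²/(0.0712 − [H+]) = 2.44 × 10^-5
Since Ka ≪ C₀, [H+] ≈ √(Ka·C₀) = 1.32 × 10^-3 M.
Check: 1.9% ionized — well under 5%, approximation valid.
pH = −log[H+] = −log(1.32 × 10^-3) = 2.88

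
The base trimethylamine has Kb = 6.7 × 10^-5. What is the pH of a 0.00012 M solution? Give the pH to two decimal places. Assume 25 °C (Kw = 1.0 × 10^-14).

pH = 9.79

(CH3)3N + H2O ⇌ (CH3)3NH+ + OH-
Kb = [OH-]²/(0.00012 − [OH-]) = 6.7 × 10^-5
Here C₀/Kb ≈ 1.79, so the small-[OH-] approximation fails. Use the quadratic:
[OH-] = [−6.7e-05 + √(6.7e-05² + 3.22e-08)]/2 = 6.22 × 10^-5 M
pOH = 4.21, so pH = 14.00 − pOH = 9.79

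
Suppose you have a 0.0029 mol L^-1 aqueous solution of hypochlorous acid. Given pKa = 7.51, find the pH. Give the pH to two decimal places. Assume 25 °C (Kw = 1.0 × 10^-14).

pH = 5.02

HOCl ⇌ OCl- + H+
Ka = 10^(−7.51) = 3.09 × 10^-8
From the ICE table, Ka = [H+]²/(0.0029 − [H+]) = 3.09 × 10^-8.
Neglecting [H+] in the denominator: [H+] = √(3.09 × 10^-8 × 0.0029) = 9.47 × 10^-6 M
([H+]/C₀ = 0.33% < 5%, so the approximation holds.)
pH = −log[H+] = −log(9.47 × 10^-6) = 5.02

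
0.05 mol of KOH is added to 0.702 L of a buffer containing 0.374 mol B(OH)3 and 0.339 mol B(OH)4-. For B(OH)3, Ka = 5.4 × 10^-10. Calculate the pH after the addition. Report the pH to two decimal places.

OH- converts B(OH)3 to B(OH)4-: B(OH)3 → 0.324 mol, B(OH)4- → 0.389 mol.
pKa = −log(5.4 × 10^-10) = 9.268
pH = pKa + log([A⁻]/[HA]) = 9.268 + log(0.389/0.324) = 9.268 +0.079

pH = 9.35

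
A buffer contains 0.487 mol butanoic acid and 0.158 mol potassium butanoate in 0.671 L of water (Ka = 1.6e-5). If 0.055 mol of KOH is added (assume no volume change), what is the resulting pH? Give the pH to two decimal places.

pH = 4.49

After neutralization: n(CH3(CH2)2COOH) = 0.432 mol, n(CH3(CH2)2COO-) = 0.213 mol.
pKa = −log(1.6 × 10^-5) = 4.796
pH = pKa + log(n_CH3(CH2)2COO-/n_CH3(CH2)2COOH) = 4.796 + log(0.213/0.432) = 4.796 + (-0.307)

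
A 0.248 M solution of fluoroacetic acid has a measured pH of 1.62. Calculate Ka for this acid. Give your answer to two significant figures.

[H+] = 10^(-1.62) = 2.40 × 10^-2 M
At equilibrium [HA] = 0.248 − 2.40 × 10^-2 = 2.24 × 10^-1 M
Ka = [H+][A-]/[HA] = (2.40 × 10^-2)² / 2.24 × 10^-1 = 2.6 × 10^-3

Ka = 2.6 × 10^-3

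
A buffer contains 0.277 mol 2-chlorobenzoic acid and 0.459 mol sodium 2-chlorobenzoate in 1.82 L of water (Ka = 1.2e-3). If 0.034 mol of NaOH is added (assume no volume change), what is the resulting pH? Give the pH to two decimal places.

pH = 3.23

After neutralization: n(ClC6H4COOH) = 0.243 mol, n(ClC6H4COO-) = 0.493 mol.
pKa = −log(1.2 × 10^-3) = 2.921
pH = pKa + log(n_ClC6H4COO-/n_ClC6H4COOH) = 2.921 + log(0.493/0.243) = 2.921 + (+0.307)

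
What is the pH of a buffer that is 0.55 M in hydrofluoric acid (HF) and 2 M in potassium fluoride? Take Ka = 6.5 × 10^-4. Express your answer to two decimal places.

pH = 3.75

pKa = −log(6.5 × 10^-4) = 3.187
Using pH = pKa + log([base]/[acid]) with [base]/[acid] = 2/0.55:
pH = 3.187 + (+0.561) = 3.75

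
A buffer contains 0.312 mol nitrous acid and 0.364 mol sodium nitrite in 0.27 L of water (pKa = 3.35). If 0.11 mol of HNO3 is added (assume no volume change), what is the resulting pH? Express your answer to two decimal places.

pH = 3.13

Added H+ converts NO2- to HNO2: HNO2 → 0.422 mol, NO2- → 0.254 mol.
pH = pKa + log([A⁻]/[HA]) = 3.35 + log(0.254/0.422) = 3.35 -0.220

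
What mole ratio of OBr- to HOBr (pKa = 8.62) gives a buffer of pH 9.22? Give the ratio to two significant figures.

pH = pKa + log(r) ⇒ log(r) = 9.22 − 8.62 = +0.60
r = [OBr-]/[HOBr] = 10^(+0.60) = 3.98

ratio = 4.0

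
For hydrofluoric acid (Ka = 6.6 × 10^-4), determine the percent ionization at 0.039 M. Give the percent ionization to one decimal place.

12.2%

HF ⇌ F- + H+; let x = [H+] at equilibrium.
Ka = x²/(C₀ − x); solving the quadratic gives x = 4.75 × 10^-3 M.
% ionization = x/C₀ × 100% = 4.75 × 10^-3/0.039 × 100% = 12.2%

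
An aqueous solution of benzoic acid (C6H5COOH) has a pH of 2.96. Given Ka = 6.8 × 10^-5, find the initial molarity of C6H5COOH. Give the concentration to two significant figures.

C₀ = 1.9 × 10^-2 M

[H+] = 10^(-2.96) = 1.10 × 10^-3 M = x
Ka = x²/(C₀ − x) ⇒ C₀ = x + x²/Ka
C₀ = 1.10 × 10^-3 + (1.10 × 10^-3)²/(6.8 × 10^-5) = 1.89 × 10^-2 M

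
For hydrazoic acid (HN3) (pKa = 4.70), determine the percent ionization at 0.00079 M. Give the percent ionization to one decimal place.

14.7%

HN3 ⇌ N3- + H+; let x = [H+] at equilibrium.
Ka = 10^(−4.70) = 2.00 × 10^-5
Ka = x²/(C₀ − x); solving the quadratic gives x = 1.16 × 10^-4 M.
Fraction ionized = 1.16 × 10^-4 / 0.00079 = 0.1468 → 14.7%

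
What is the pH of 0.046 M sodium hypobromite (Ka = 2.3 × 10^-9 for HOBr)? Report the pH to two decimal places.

OBr- is the conjugate base of the weak acid HOBr.
Kb = Kw/Ka = 1.0×10^-14 / 2.3 × 10^-9 = 4.35 × 10^-6
Kb = [OH-]²/(0.046 − [OH-]) = 4.35 × 10^-6
Neglecting [OH-] in the denominator: [OH-] = √(4.35 × 10^-6 × 0.046) = 4.47 × 10^-4 M
pOH = −log(4.47 × 10^-4) = 3.35; pH = 14.00 − 3.35 = 10.65

pH = 10.65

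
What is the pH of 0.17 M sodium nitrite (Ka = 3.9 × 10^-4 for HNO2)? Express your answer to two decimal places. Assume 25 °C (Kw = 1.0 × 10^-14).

NO2- is the conjugate base of the weak acid HNO2.
Kb = Kw/Ka = 1.0×10^-14 / 3.9 × 10^-4 = 2.56 × 10^-11
Kb = [OH-]²/(0.17 − [OH-]) = 2.56 × 10^-11
Neglecting [OH-] in the denominator: [OH-] = √(2.56 × 10^-11 × 0.17) = 2.09 × 10^-6 M
pOH = −log(2.09 × 10^-6) = 5.68; pH = 14.00 − 5.68 = 8.32

pH = 8.32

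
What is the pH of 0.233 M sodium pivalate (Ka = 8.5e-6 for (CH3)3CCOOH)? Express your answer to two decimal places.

(CH3)3CCOO- is the conjugate base of the weak acid (CH3)3CCOOH.
Kb = Kw/Ka = 1.0×10^-14 / 8.5 × 10^-6 = 1.18 × 10^-9
Kb = x²/(0.233 − x) = 1.18 × 10^-9
Neglecting x in the denominator: x = √(1.18 × 10^-9 × 0.233) = 1.66 × 10^-5 M
(x/C₀ = 0.0071% < 5%, so the approximation holds.)
pOH = 4.78, so pH = 14.00 − pOH = 9.22

pH = 9.22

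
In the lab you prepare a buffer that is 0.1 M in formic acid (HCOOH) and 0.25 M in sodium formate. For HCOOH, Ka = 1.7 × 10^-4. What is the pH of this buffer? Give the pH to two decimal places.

pH = 4.17

pKa = −log(1.7 × 10^-4) = 3.770
pH = pKa + log([A⁻]/[HA]) = 3.770 + log(0.25/0.1)
pH = 3.770 + (+0.398) = 4.17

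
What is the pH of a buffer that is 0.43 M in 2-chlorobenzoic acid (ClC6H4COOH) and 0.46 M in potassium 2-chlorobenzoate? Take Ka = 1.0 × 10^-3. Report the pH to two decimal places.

pKa = −log(1.0 × 10^-3) = 3.000
Henderson–Hasselbalch: pH = pKa + log([ClC6H4COO-]/[ClC6H4COOH]) = 3.000 + log(0.46/0.43)
pH = 3.000 + (+0.029) = 3.03

pH = 3.03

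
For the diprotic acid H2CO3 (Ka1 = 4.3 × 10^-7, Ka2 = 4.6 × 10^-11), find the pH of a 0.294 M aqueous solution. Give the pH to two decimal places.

Ka1 ≫ Ka2, so treat the first dissociation as the only significant source of H+.
Ka1 = x²/(0.294 − x) = 4.3 × 10^-7
x ≈ √(4.3 × 10^-7 × 0.294) = 3.56 × 10^-4 M
pH = −log(3.56 × 10^-4) = 3.45

pH = 3.45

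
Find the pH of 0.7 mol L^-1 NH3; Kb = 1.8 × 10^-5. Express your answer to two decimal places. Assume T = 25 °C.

NH3 + H2O ⇌ NH4+ + OH-
Let x = [OH-] at equilibrium. Kb = x²/(0.7 − x).
Assume x ≪ 0.7: x ≈ √(1.8 × 10^-5 × 0.7) = 3.55 × 10^-3 M
pOH = −log(3.55 × 10^-3) = 2.45; pH = 14.00 − 2.45 = 11.55

pH = 11.55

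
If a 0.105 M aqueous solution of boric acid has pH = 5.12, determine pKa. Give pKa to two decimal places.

[H+] = 10^(-5.12) = 7.59 × 10^-6 M
At equilibrium [HA] = 0.105 − 7.59 × 10^-6 = 1.05 × 10^-1 M
Ka = [H+][A-]/[HA] = (7.59 × 10^-6)² / 1.05 × 10^-1 = 5.49 × 10^-10
pKa = -log(5.49 × 10^-10) = 9.26

pKa = 9.26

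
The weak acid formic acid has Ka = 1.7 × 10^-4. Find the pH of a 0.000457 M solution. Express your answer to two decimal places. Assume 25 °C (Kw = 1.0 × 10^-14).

HCOOH ⇌ HCOO- + H+
Ka = x²/(0.000457 − x) = 1.7 × 10^-4
x is not negligible relative to C₀; solve x² + 0.00017·x − 7.77e-08 = 0.
x = [−0.00017 + √(0.00017² + 3.11e-07)]/2 = 2.06 × 10^-4 M
pH = −log[H+] = −log(2.06 × 10^-4) = 3.69

pH = 3.69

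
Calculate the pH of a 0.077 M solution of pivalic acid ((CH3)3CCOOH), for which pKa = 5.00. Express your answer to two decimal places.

pH = 3.06

(CH3)3CCOOH ⇌ (CH3)3CCOO- + H+
Ka = 10^(−5.00) = 1.00 × 10^-5
Ka = [H+]²/(0.077 − [H+]) = 1.00 × 10^-5
Since Ka ≪ C₀, [H+] ≈ √(Ka·C₀) = 8.77 × 10^-4 M.
([H+]/C₀ = 1.1% < 5%, so the approximation holds.)
pH = −log[H+] = −log(8.77 × 10^-4) = 3.06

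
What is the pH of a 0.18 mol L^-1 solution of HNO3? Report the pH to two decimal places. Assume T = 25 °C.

pH = 0.74

HNO3 is a strong acid and dissociates completely, so [H+] = 0.18 M.
pH = -log(0.18) = 0.74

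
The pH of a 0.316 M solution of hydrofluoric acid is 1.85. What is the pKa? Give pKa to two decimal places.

pKa = 3.18

[H+] = 10^(-1.85) = 1.41 × 10^-2 M
At equilibrium [HA] = 0.316 − 1.41 × 10^-2 = 3.02 × 10^-1 M
Ka = [H+][A-]/[HA] = (1.41 × 10^-2)² / 3.02 × 10^-1 = 6.58 × 10^-4
pKa = -log(6.58 × 10^-4) = 3.18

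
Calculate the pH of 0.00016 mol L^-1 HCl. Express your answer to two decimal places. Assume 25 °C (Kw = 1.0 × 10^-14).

pH = 3.80

HCl is a strong acid and dissociates completely, so [H+] = 0.00016 M.
pH = -log(0.00016) = 3.80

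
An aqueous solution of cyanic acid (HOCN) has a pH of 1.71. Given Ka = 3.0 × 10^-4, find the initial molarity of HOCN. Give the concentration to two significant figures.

C₀ = 1.3 M

[H+] = 10^(-1.71) = 1.95 × 10^-2 M = x
Ka = x²/(C₀ − x) ⇒ C₀ = x + x²/Ka
C₀ = 1.95 × 10^-2 + (1.95 × 10^-2)²/(3.0 × 10^-4) = 1.29 M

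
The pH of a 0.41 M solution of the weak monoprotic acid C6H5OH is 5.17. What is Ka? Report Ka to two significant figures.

Ka = 1.1 × 10^-10

[H+] = 10^(-5.17) = 6.76 × 10^-6 M
At equilibrium [HA] = 0.41 − 6.76 × 10^-6 = 4.10 × 10^-1 M
Ka = [H+][A-]/[HA] = (6.76 × 10^-6)² / 4.10 × 10^-1 = 1.1 × 10^-10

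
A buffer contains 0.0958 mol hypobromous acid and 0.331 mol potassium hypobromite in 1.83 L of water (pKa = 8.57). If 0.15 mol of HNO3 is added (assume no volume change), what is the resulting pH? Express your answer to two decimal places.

Added H+ converts OBr- to HOBr: HOBr → 0.246 mol, OBr- → 0.181 mol.
pH = pKa + log(n_OBr-/n_HOBr) = 8.57 + log(0.181/0.246) = 8.57 + (-0.133)

pH = 8.44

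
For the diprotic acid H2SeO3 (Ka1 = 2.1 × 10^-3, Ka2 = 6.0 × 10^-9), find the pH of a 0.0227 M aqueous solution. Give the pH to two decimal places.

Since Ka1 ≫ Ka2, the first ionization dominates [H+].
Ka1 = x²/(0.0227 − x) = 2.1 × 10^-3
Solving the quadratic: x = (−Ka1 + √(Ka1² + 4·Ka1·C₀))/2 = 5.93 × 10^-3 M
pH = −log(5.93 × 10^-3) = 2.23

pH = 2.23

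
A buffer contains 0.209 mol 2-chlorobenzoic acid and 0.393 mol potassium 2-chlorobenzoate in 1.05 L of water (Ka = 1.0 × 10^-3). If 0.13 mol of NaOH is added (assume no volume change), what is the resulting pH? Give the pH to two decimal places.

pH = 3.82

After neutralization: n(ClC6H4COOH) = 0.079 mol, n(ClC6H4COO-) = 0.523 mol.
pKa = −log(1.0 × 10^-3) = 3.000
Henderson–Hasselbalch with mole ratio 0.523/0.079: pH = 3.000 + (+0.821)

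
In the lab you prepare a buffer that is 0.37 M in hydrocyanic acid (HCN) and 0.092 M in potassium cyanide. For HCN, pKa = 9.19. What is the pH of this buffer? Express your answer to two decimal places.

pH = pKa + log([A⁻]/[HA]) = 9.19 + log(0.092/0.37)
pH = 9.19 + (-0.604) = 8.59

pH = 8.59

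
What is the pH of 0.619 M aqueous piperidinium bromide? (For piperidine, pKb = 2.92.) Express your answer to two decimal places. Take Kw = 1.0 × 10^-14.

pH = 5.64

C5H10NH2+ is the conjugate acid of the weak base C5H10NH.
Kb = 10^(−2.92) = 1.20 × 10^-3
Ka = Kw/Kb = 1.0×10^-14 / 1.20 × 10^-3 = 8.33 × 10^-12
From the ICE table, Ka = [H+]²/(0.619 − [H+]) = 8.33 × 10^-12.
Since Ka ≪ C₀, [H+] ≈ √(Ka·C₀) = 2.27 × 10^-6 M.
Check: 0.00037% ionized — well under 5%, approximation valid.
pH = −log(2.27 × 10^-6) = 5.64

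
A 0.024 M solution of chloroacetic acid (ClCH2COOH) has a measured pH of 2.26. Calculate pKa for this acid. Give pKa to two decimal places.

[H+] = 10^(-2.26) = 5.50 × 10^-3 M
At equilibrium [HA] = 0.024 − 5.50 × 10^-3 = 1.85 × 10^-2 M
Ka = [H+][A-]/[HA] = (5.50 × 10^-3)² / 1.85 × 10^-2 = 1.64 × 10^-3
pKa = -log(1.64 × 10^-3) = 2.79

pKa = 2.79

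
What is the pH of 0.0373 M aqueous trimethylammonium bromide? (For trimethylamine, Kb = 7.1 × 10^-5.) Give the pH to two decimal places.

pH = 5.64

(CH3)3NH+ is the conjugate acid of the weak base (CH3)3N.
Ka = Kw/Kb = 1.0×10^-14 / 7.1 × 10^-5 = 1.41 × 10^-10
Ka = [H+]²/(0.0373 − [H+]) = 1.41 × 10^-10
Neglecting [H+] in the denominator: [H+] = √(1.41 × 10^-10 × 0.0373) = 2.29 × 10^-6 M
pH = −log[H+] = −log(2.29 × 10^-6) = 5.64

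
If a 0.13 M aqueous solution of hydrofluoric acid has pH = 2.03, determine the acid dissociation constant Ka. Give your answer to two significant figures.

[H+] = 10^(-2.03) = 9.33 × 10^-3 M
At equilibrium [HA] = 0.13 − 9.33 × 10^-3 = 1.21 × 10^-1 M
Ka = [H+][A-]/[HA] = (9.33 × 10^-3)² / 1.21 × 10^-1 = 7.2 × 10^-4

Ka = 7.2 × 10^-4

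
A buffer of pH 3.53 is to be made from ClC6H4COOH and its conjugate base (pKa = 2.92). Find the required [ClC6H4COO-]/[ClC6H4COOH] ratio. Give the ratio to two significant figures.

pH = pKa + log(r) ⇒ log(r) = 3.53 − 2.92 = +0.61
r = [ClC6H4COO-]/[ClC6H4COOH] = 10^(+0.61) = 4.07

ratio = 4.1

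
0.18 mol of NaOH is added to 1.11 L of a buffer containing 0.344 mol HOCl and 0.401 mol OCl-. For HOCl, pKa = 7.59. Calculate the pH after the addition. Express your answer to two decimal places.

pH = 8.14

After neutralization: n(HOCl) = 0.164 mol, n(OCl-) = 0.581 mol.
pH = pKa + log(n_OCl-/n_HOCl) = 7.59 + log(0.581/0.164) = 7.59 + (+0.549)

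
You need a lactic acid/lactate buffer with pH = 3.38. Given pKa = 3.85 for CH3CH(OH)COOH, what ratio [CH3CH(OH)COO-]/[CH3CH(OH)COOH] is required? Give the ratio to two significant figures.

pH = pKa + log(r) ⇒ log(r) = 3.38 − 3.85 = -0.47
r = [CH3CH(OH)COO-]/[CH3CH(OH)COOH] = 10^(-0.47) = 0.339

ratio = 0.34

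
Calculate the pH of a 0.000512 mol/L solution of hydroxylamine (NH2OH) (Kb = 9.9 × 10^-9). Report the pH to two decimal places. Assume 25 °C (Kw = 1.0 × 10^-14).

NH2OH + H2O ⇌ NH3OH+ + OH-
From the ICE table, Kb = [OH-]²/(0.000512 − [OH-]) = 9.9 × 10^-9.
Assume [OH-] ≪ 0.000512: [OH-] ≈ √(9.9 × 10^-9 × 0.000512) = 2.25 × 10^-6 M
Check: 0.44% ionized — well under 5%, approximation valid.
pOH = 5.65, so pH = 14.00 − pOH = 8.35

pH = 8.35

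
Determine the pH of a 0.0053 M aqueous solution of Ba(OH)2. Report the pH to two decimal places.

pH = 12.03

Ba(OH)2 is a strong base (each formula unit releases 2 OH-); [OH-] = 0.0106 M.
pOH = -log(0.0106) = 1.97
pH = 14.00 - 1.97 = 12.03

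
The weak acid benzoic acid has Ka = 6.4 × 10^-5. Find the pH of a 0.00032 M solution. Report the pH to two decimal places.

C6H5COOH ⇌ C6H5COO- + H+
From the ICE table, Ka = [H+]²/(0.00032 − [H+]) = 6.4 × 10^-5.
[H+] is not negligible relative to C₀; solve [H+]² + 6.4e-05·[H+] − 2.05e-08 = 0.
[H+] = [−6.4e-05 + √(6.4e-05² + 8.19e-08)]/2 = 1.15 × 10^-4 M
pH = −log[H+] = −log(1.15 × 10^-4) = 3.94

pH = 3.94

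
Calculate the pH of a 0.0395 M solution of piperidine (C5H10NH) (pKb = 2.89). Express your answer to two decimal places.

C5H10NH + H2O ⇌ C5H10NH2+ + OH-
Kb = 10^(−2.89) = 1.29 × 10^-3
From the ICE table, Kb = [OH-]²/(0.0395 − [OH-]) = 1.29 × 10^-3.
Here C₀/Kb ≈ 30.6, so the small-[OH-] approximation fails. Use the quadratic:
[OH-] = (−Kb + √(Kb² + 4·Kb·C₀))/2 = 6.52 × 10^-3 M
pOH = 2.19, so pH = 14.00 − pOH = 11.81

pH = 11.81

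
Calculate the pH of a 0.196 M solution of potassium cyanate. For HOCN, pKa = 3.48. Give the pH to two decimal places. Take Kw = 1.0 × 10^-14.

pH = 8.39

OCN- is the conjugate base of the weak acid HOCN.
Ka = 10^(−3.48) = 3.31 × 10^-4
Kb = Kw/Ka = 1.0×10^-14 / 3.31 × 10^-4 = 3.02 × 10^-11
Let x = [OH-] at equilibrium. Kb = x²/(0.196 − x).
Assume x ≪ 0.196: x ≈ √(3.02 × 10^-11 × 0.196) = 2.43 × 10^-6 M
(x/C₀ = 0.0012% < 5%, so the approximation holds.)
pOH = −log(2.43 × 10^-6) = 5.61; pH = 14.00 − 5.61 = 8.39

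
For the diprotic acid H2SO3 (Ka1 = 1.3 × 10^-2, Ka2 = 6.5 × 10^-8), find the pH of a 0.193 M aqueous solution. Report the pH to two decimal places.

pH = 1.36

Since Ka1 ≫ Ka2, the first ionization dominates [H+].
Ka1 = x²/(0.193 − x) = 1.3 × 10^-2
Solving the quadratic: x = (−Ka1 + √(Ka1² + 4·Ka1·C₀))/2 = 4.40 × 10^-2 M
pH = −log(4.40 × 10^-2) = 1.36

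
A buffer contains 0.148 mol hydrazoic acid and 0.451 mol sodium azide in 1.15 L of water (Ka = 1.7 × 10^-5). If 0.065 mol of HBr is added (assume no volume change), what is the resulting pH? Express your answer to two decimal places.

pH = 5.03

Added H+ converts N3- to HN3: HN3 → 0.213 mol, N3- → 0.386 mol.
pKa = −log(1.7 × 10^-5) = 4.770
pH = pKa + log(n_N3-/n_HN3) = 4.770 + log(0.386/0.213) = 4.770 + (+0.258)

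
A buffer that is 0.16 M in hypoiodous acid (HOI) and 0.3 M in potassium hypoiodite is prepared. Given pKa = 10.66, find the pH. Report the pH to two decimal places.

pH = 10.93

Using pH = pKa + log([base]/[acid]) with [base]/[acid] = 0.3/0.16:
pH = 10.66 + (+0.273) = 10.93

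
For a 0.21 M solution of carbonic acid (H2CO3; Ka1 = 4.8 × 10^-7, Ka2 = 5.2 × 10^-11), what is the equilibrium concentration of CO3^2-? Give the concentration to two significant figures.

5.2 × 10^-11 M

First ionization gives [H+] ≈ [HCO3-] = 3.17 × 10^-4 M.
Second step: Ka2 = [H+][CO3^2-]/[HCO3-] ≈ [CO3^2-] (since [H+] ≈ [HCO3-]).
So [CO3^2-] ≈ Ka2.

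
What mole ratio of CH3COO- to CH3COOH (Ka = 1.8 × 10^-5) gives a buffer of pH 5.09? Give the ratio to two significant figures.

ratio = 2.2

pKa = -log(1.8 × 10^-5) = 4.745
pH = pKa + log(r) ⇒ log(r) = 5.09 − 4.745 = +0.345
r = [CH3COO-]/[CH3COOH] = 10^(+0.345) = 2.21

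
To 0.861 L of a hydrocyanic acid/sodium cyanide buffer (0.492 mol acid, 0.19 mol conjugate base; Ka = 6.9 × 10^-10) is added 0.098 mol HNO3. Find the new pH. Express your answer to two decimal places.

Added H+ converts CN- to HCN: HCN → 0.59 mol, CN- → 0.092 mol.
pKa = −log(6.9 × 10^-10) = 9.161
pH = pKa + log([A⁻]/[HA]) = 9.161 + log(0.092/0.59) = 9.161 -0.807

pH = 8.35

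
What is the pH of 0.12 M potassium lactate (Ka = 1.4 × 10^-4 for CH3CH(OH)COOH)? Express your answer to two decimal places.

pH = 8.47

CH3CH(OH)COO- is the conjugate base of the weak acid CH3CH(OH)COOH.
Kb = Kw/Ka = 1.0×10^-14 / 1.4 × 10^-4 = 7.14 × 10^-11
From the ICE table, Kb = x²/(0.12 − x) = 7.14 × 10^-11.
Since Kb ≪ C₀, x ≈ √(Kb·C₀) = 2.93 × 10^-6 M.
pOH = −log(2.93 × 10^-6) = 5.53; pH = 14.00 − 5.53 = 8.47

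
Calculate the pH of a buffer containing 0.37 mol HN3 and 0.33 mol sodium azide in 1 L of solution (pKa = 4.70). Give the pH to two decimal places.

pH = pKa + log([A⁻]/[HA]) = 4.70 + log(0.33/0.37)
pH = 4.70 + (-0.050) = 4.65

pH = 4.65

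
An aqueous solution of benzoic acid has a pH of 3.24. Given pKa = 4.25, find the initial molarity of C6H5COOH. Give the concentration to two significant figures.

C₀ = 6.5 × 10^-3 M

[H+] = 10^(-3.24) = 5.75 × 10^-4 M = x
Ka = 10^(−4.25) = 5.62 × 10^-5
Ka = x²/(C₀ − x) ⇒ C₀ = x + x²/Ka
C₀ = 5.75 × 10^-4 + (5.75 × 10^-4)²/(5.62 × 10^-5) = 6.46 × 10^-3 M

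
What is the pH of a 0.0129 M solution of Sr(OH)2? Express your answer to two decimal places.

pH = 12.41

Sr(OH)2 is a strong base (each formula unit releases 2 OH-); [OH-] = 0.0258 M.
pOH = -log(0.0258) = 1.59
pH = 14.00 - 1.59 = 12.41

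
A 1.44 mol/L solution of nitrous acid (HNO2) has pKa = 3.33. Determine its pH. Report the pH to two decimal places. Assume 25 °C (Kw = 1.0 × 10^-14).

HNO2 ⇌ NO2- + H+
Ka = 10^(−3.33) = 4.68 × 10^-4
Ka = x²/(1.44 − x) = 4.68 × 10^-4
Assume x ≪ 1.44: x ≈ √(4.68 × 10^-4 × 1.44) = 2.60 × 10^-2 M
Check: 1.8% ionized — well under 5%, approximation valid.
pH = −log[H+] = −log(2.60 × 10^-2) = 1.59

pH = 1.59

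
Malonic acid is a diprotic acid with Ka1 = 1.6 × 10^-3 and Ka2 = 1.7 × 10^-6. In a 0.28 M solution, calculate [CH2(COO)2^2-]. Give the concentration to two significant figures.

First ionization gives [H+] ≈ [CH2(COOH)COO-] = 2.04 × 10^-2 M.
Second step: Ka2 = [H+][CH2(COO)2^2-]/[CH2(COOH)COO-] ≈ [CH2(COO)2^2-] (since [H+] ≈ [CH2(COOH)COO-]).
So [CH2(COO)2^2-] ≈ Ka2.

1.7 × 10^-6 M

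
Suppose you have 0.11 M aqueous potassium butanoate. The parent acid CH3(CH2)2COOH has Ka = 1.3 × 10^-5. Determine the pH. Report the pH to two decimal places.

CH3(CH2)2COO- is the conjugate base of the weak acid CH3(CH2)2COOH.
Kb = Kw/Ka = 1.0×10^-14 / 1.3 × 10^-5 = 7.69 × 10^-10
From the ICE table, Kb = x²/(0.11 − x) = 7.69 × 10^-10.
Assume x ≪ 0.11: x ≈ √(7.69 × 10^-10 × 0.11) = 9.20 × 10^-6 M
pOH = −log(9.20 × 10^-6) = 5.04; pH = 14.00 − 5.04 = 8.96

pH = 8.96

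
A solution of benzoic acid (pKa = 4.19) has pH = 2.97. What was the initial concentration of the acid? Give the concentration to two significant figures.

C₀ = 1.9 × 10^-2 M

[H+] = 10^(-2.97) = 1.07 × 10^-3 M = x
Ka = 10^(−4.19) = 6.46 × 10^-5
Ka = x²/(C₀ − x) ⇒ C₀ = x + x²/Ka
C₀ = 1.07 × 10^-3 + (1.07 × 10^-3)²/(6.46 × 10^-5) = 1.88 × 10^-2 M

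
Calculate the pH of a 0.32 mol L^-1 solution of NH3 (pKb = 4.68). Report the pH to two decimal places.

pH = 11.41

NH3 + H2O ⇌ NH4+ + OH-
Kb = 10^(−4.68) = 2.09 × 10^-5
From the ICE table, Kb = [OH-]²/(0.32 − [OH-]) = 2.09 × 10^-5.
Neglecting [OH-] in the denominator: [OH-] = √(2.09 × 10^-5 × 0.32) = 2.59 × 10^-3 M
([OH-]/C₀ = 0.81% < 5%, so the approximation holds.)
pOH = −log(2.59 × 10^-3) = 2.59; pH = 14.00 − 2.59 = 11.41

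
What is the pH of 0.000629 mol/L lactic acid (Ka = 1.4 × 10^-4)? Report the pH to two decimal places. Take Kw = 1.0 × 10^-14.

pH = 3.63

CH3CH(OH)COOH ⇌ CH3CH(OH)COO- + H+
Ka = x²/(0.000629 − x) = 1.4 × 10^-4
The 5% rule fails; solving x² + Ka·x − Ka·C₀ = 0 exactly:
x = [−0.00014 + √(0.00014² + 3.52e-07)]/2 = 2.35 × 10^-4 M
pH = −log[H+] = −log(2.35 × 10^-4) = 3.63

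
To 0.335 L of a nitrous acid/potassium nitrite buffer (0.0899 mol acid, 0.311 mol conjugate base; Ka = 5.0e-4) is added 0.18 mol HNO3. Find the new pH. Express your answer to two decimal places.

Added H+ converts NO2- to HNO2: HNO2 → 0.27 mol, NO2- → 0.131 mol.
pKa = −log(5.0 × 10^-4) = 3.301
Henderson–Hasselbalch with mole ratio 0.131/0.27: pH = 3.301 + (-0.314)

pH = 2.99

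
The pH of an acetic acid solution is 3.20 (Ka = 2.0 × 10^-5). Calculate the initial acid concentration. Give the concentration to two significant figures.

C₀ = 2.1 × 10^-2 M

[H+] = 10^(-3.20) = 6.31 × 10^-4 M = x
Ka = x²/(C₀ − x) ⇒ C₀ = x + x²/Ka
C₀ = 6.31 × 10^-4 + (6.31 × 10^-4)²/(2.0 × 10^-5) = 2.05 × 10^-2 M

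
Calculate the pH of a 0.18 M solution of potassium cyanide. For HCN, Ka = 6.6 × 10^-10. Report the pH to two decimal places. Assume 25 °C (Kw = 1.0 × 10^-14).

pH = 11.22

CN- is the conjugate base of the weak acid HCN.
Kb = Kw/Ka = 1.0×10^-14 / 6.6 × 10^-10 = 1.52 × 10^-5
From the ICE table, Kb = x²/(0.18 − x) = 1.52 × 10^-5.
Assume x ≪ 0.18: x ≈ √(1.52 × 10^-5 × 0.18) = 1.65 × 10^-3 M
(x/C₀ = 0.92% < 5%, so the approximation holds.)
pOH = 2.78, so pH = 14.00 − pOH = 11.22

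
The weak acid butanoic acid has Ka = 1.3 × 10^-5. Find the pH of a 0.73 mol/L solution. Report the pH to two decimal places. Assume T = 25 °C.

CH3(CH2)2COOH ⇌ CH3(CH2)2COO- + H+
From the ICE table, Ka = [H+]²/(0.73 − [H+]) = 1.3 × 10^-5.
Assume [H+] ≪ 0.73: [H+] ≈ √(1.3 × 10^-5 × 0.73) = 3.08 × 10^-3 M
Check: 0.42% ionized — well under 5%, approximation valid.
pH = −log[H+] = −log(3.08 × 10^-3) = 2.51

pH = 2.51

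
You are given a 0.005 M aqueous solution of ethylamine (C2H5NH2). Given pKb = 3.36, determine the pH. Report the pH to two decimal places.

pH = 11.11

C2H5NH2 + H2O ⇌ C2H5NH3+ + OH-
Kb = 10^(−3.36) = 4.37 × 10^-4
From the ICE table, Kb = x²/(0.005 − x) = 4.37 × 10^-4.
The 5% rule fails; solving x² + Kb·x − Kb·C₀ = 0 exactly:
x = (−Kb + √(Kb² + 4·Kb·C₀))/2 = 1.28 × 10^-3 M
pOH = −log(1.28 × 10^-3) = 2.89; pH = 14.00 − 2.89 = 11.11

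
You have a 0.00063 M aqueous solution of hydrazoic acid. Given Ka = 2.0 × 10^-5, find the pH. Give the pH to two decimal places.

HN3 ⇌ N3- + H+
From the ICE table, Ka = [H+]²/(0.00063 − [H+]) = 2.0 × 10^-5.
The 5% rule fails; solving [H+]² + Ka·[H+] − Ka·C₀ = 0 exactly:
[H+] = [−2e-05 + √(2e-05² + 5.04e-08)]/2 = 1.03 × 10^-4 M
pH = −log(1.03 × 10^-4) = 3.99

pH = 3.99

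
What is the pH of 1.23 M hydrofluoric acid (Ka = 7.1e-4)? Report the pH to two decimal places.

pH = 1.53

HF ⇌ F- + H+
Let x = [H+] at equilibrium. Ka = x²/(1.23 − x).
Since Ka ≪ C₀, x ≈ √(Ka·C₀) = 2.96 × 10^-2 M.
pH = −log[H+] = −log(2.96 × 10^-2) = 1.53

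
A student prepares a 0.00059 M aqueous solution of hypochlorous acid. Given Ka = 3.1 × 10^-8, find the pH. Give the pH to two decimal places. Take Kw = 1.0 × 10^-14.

pH = 5.37

HOCl ⇌ OCl- + H+
From the ICE table, Ka = [H+]²/(0.00059 − [H+]) = 3.1 × 10^-8.
Neglecting [H+] in the denominator: [H+] = √(3.1 × 10^-8 × 0.00059) = 4.28 × 10^-6 M
Check: 0.72% ionized — well under 5%, approximation valid.
pH = −log[H+] = −log(4.28 × 10^-6) = 5.37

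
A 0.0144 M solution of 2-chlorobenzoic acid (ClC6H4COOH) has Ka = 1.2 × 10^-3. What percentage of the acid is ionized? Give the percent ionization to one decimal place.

25.0%

ClC6H4COOH ⇌ ClC6H4COO- + H+; let x = [H+] at equilibrium.
Ka = x²/(C₀ − x); solving the quadratic gives x = 3.60 × 10^-3 M.
% ionization = x/C₀ × 100% = 3.60 × 10^-3/0.0144 × 100% = 25.0%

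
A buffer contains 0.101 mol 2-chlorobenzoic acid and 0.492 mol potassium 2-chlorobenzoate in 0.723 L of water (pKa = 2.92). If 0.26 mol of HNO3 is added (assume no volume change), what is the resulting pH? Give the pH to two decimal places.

pH = 2.73

Added H+ converts ClC6H4COO- to ClC6H4COOH: ClC6H4COOH → 0.361 mol, ClC6H4COO- → 0.232 mol.
pH = pKa + log(n_ClC6H4COO-/n_ClC6H4COOH) = 2.92 + log(0.232/0.361) = 2.92 + (-0.192)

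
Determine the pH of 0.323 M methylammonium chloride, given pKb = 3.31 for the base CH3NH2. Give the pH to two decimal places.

pH = 5.59

CH3NH3+ is the conjugate acid of the weak base CH3NH2.
Kb = 10^(−3.31) = 4.90 × 10^-4
Ka = Kw/Kb = 1.0×10^-14 / 4.90 × 10^-4 = 2.04 × 10^-11
From the ICE table, Ka = x²/(0.323 − x) = 2.04 × 10^-11.
Since Ka ≪ C₀, x ≈ √(Ka·C₀) = 2.57 × 10^-6 M.
pH = −log(2.57 × 10^-6) = 5.59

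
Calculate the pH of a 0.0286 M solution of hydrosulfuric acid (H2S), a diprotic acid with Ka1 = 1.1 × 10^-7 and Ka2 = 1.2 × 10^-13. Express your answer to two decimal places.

Since Ka1 ≫ Ka2, the first ionization dominates [H+].
Ka1 = x²/(0.0286 − x) = 1.1 × 10^-7
x ≈ √(1.1 × 10^-7 × 0.0286) = 5.61 × 10^-5 M
pH = −log(5.61 × 10^-5) = 4.25

pH = 4.25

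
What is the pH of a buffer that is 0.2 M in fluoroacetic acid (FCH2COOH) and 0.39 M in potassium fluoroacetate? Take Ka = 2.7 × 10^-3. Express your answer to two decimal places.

pKa = −log(2.7 × 10^-3) = 2.569
Using pH = pKa + log([base]/[acid]) with [base]/[acid] = 0.39/0.2:
pH = 2.569 + (+0.290) = 2.86

pH = 2.86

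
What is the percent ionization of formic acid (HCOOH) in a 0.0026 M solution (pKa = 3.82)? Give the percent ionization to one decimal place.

HCOOH ⇌ HCOO- + H+; let x = [H+] at equilibrium.
Ka = 10^(−3.82) = 1.51 × 10^-4
Ka = x²/(C₀ − x); solving the quadratic gives x = 5.56 × 10^-4 M.
% ionization = x/C₀ × 100% = 5.56 × 10^-4/0.0026 × 100% = 21.4%

21.4%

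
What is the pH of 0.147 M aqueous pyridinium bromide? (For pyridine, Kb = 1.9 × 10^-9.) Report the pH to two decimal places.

pH = 3.06

C5H5NH+ is the conjugate acid of the weak base C5H5N.
Ka = Kw/Kb = 1.0×10^-14 / 1.9 × 10^-9 = 5.26 × 10^-6
From the ICE table, Ka = [H+]²/(0.147 − [H+]) = 5.26 × 10^-6.
Assume [H+] ≪ 0.147: [H+] ≈ √(5.26 × 10^-6 × 0.147) = 8.79 × 10^-4 M
Check: 0.6% ionized — well under 5%, approximation valid.
pH = −log(8.79 × 10^-4) = 3.06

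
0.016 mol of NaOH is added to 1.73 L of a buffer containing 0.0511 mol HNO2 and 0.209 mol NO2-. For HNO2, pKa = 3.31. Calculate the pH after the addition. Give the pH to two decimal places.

pH = 4.12

After neutralization: n(HNO2) = 0.0351 mol, n(NO2-) = 0.225 mol.
pH = pKa + log([A⁻]/[HA]) = 3.31 + log(0.225/0.0351) = 3.31 +0.807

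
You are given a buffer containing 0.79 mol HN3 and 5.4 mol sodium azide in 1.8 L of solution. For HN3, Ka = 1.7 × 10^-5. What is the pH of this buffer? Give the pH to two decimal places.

pH = 5.60

pKa = −log(1.7 × 10^-5) = 4.770
Henderson–Hasselbalch: pH = pKa + log([N3-]/[HN3]) = 4.770 + log(5.4/0.79)
pH = 4.770 + (+0.835) = 5.60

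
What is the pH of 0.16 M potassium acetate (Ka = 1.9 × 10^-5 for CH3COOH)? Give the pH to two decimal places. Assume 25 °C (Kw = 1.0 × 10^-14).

pH = 8.96

CH3COO- is the conjugate base of the weak acid CH3COOH.
Kb = Kw/Ka = 1.0×10^-14 / 1.9 × 10^-5 = 5.26 × 10^-10
From the ICE table, Kb = [OH-]²/(0.16 − [OH-]) = 5.26 × 10^-10.
Neglecting [OH-] in the denominator: [OH-] = √(5.26 × 10^-10 × 0.16) = 9.17 × 10^-6 M
pOH = −log(9.17 × 10^-6) = 5.04; pH = 14.00 − 5.04 = 8.96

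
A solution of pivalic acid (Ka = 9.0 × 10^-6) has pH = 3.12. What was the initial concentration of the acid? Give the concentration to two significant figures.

C₀ = 6.5 × 10^-2 M

[H+] = 10^(-3.12) = 7.59 × 10^-4 M = x
Ka = x²/(C₀ − x) ⇒ C₀ = x + x²/Ka
C₀ = 7.59 × 10^-4 + (7.59 × 10^-4)²/(9.0 × 10^-6) = 6.48 × 10^-2 M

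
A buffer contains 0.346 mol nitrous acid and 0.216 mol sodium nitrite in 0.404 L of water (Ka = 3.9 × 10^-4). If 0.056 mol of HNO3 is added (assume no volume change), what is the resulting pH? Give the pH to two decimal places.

pH = 3.01

Added H+ converts NO2- to HNO2: HNO2 → 0.402 mol, NO2- → 0.16 mol.
pKa = −log(3.9 × 10^-4) = 3.409
pH = pKa + log([A⁻]/[HA]) = 3.409 + log(0.16/0.402) = 3.409 -0.400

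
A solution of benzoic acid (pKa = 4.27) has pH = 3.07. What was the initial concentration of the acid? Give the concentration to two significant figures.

[H+] = 10^(-3.07) = 8.51 × 10^-4 M = x
Ka = 10^(−4.27) = 5.37 × 10^-5
Ka = x²/(C₀ − x) ⇒ C₀ = x + x²/Ka
C₀ = 8.51 × 10^-4 + (8.51 × 10^-4)²/(5.37 × 10^-5) = 1.43 × 10^-2 M

C₀ = 1.4 × 10^-2 M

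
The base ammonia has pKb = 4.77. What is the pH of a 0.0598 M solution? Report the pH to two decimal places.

NH3 + H2O ⇌ NH4+ + OH-
Kb = 10^(−4.77) = 1.70 × 10^-5
Let x = [OH-] at equilibrium. Kb = x²/(0.0598 − x).
Since Kb ≪ C₀, x ≈ √(Kb·C₀) = 1.01 × 10^-3 M.
pOH = −log(1.01 × 10^-3) = 3.00; pH = 14.00 − 3.00 = 11.00

pH = 11.00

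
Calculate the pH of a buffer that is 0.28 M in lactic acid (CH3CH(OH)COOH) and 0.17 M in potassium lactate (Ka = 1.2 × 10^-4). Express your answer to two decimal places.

pH = 3.70

pKa = −log(1.2 × 10^-4) = 3.921
Henderson–Hasselbalch: pH = pKa + log([CH3CH(OH)COO-]/[CH3CH(OH)COOH]) = 3.921 + log(0.17/0.28)
pH = 3.921 + (-0.217) = 3.70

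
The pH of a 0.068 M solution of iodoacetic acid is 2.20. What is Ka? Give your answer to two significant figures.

Ka = 6.5 × 10^-4

[H+] = 10^(-2.20) = 6.31 × 10^-3 M
At equilibrium [HA] = 0.068 − 6.31 × 10^-3 = 6.17 × 10^-2 M
Ka = [H+][A-]/[HA] = (6.31 × 10^-3)² / 6.17 × 10^-2 = 6.5 × 10^-4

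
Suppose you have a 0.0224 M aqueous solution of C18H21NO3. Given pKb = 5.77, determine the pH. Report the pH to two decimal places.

C18H21NO3 + H2O ⇌ C18H22NO3+ + OH-
Kb = 10^(−5.77) = 1.70 × 10^-6
Kb = x²/(0.0224 − x) = 1.70 × 10^-6
Since Kb ≪ C₀, x ≈ √(Kb·C₀) = 1.95 × 10^-4 M.
(x/C₀ = 0.87% < 5%, so the approximation holds.)
pOH = 3.71, so pH = 14.00 − pOH = 10.29

pH = 10.29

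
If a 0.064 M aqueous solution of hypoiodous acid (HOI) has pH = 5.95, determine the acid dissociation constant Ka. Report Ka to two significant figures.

[H+] = 10^(-5.95) = 1.12 × 10^-6 M
At equilibrium [HA] = 0.064 − 1.12 × 10^-6 = 6.40 × 10^-2 M
Ka = [H+][A-]/[HA] = (1.12 × 10^-6)² / 6.40 × 10^-2 = 2.0 × 10^-11

Ka = 2.0 × 10^-11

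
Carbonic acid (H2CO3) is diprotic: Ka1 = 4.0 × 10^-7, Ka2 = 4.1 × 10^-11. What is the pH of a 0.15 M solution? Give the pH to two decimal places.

pH = 3.61

Since Ka1 ≫ Ka2, the first ionization dominates [H+].
Ka1 = x²/(0.15 − x) = 4.0 × 10^-7
x ≈ √(4.0 × 10^-7 × 0.15) = 2.45 × 10^-4 M
pH = −log(2.45 × 10^-4) = 3.61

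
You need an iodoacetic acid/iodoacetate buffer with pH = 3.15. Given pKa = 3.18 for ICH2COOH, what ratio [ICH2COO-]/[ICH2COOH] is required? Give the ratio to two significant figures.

pH = pKa + log(r) ⇒ log(r) = 3.15 − 3.18 = -0.03
r = [ICH2COO-]/[ICH2COOH] = 10^(-0.03) = 0.933

ratio = 0.93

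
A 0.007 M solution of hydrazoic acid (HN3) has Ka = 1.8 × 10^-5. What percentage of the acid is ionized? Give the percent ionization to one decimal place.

4.9%

HN3 ⇌ N3- + H+; let x = [H+] at equilibrium.
Ka = x²/(C₀ − x); solving the quadratic gives x = 3.46 × 10^-4 M.
Fraction ionized = 3.46 × 10^-4 / 0.007 = 0.0494 → 4.9%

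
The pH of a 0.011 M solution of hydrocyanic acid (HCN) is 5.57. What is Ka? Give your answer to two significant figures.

Ka = 6.6 × 10^-10

[H+] = 10^(-5.57) = 2.69 × 10^-6 M
At equilibrium [HA] = 0.011 − 2.69 × 10^-6 = 1.10 × 10^-2 M
Ka = [H+][A-]/[HA] = (2.69 × 10^-6)² / 1.10 × 10^-2 = 6.6 × 10^-10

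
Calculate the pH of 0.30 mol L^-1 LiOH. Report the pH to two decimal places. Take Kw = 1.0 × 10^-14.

LiOH is a strong base; [OH-] = 0.3 M.
pOH = -log(0.3) = 0.52
pH = 14.00 - 0.52 = 13.48

pH = 13.48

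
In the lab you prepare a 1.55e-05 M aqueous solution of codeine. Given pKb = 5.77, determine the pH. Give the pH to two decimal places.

pH = 8.64

C18H21NO3 + H2O ⇌ C18H22NO3+ + OH-
Kb = 10^(−5.77) = 1.70 × 10^-6
From the ICE table, Kb = [OH-]²/(1.55e-05 − [OH-]) = 1.70 × 10^-6.
Here C₀/Kb ≈ 9.12, so the small-[OH-] approximation fails. Use the quadratic:
[OH-] = [−1.7e-06 + √(1.7e-06² + 1.05e-10)]/2 = 4.35 × 10^-6 M
pOH = −log(4.35 × 10^-6) = 5.36; pH = 14.00 − 5.36 = 8.64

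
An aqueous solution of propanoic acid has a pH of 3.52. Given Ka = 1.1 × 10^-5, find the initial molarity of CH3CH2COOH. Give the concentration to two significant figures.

C₀ = 8.6 × 10^-3 M

[H+] = 10^(-3.52) = 3.02 × 10^-4 M = x
Ka = x²/(C₀ − x) ⇒ C₀ = x + x²/Ka
C₀ = 3.02 × 10^-4 + (3.02 × 10^-4)²/(1.1 × 10^-5) = 8.59 × 10^-3 M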